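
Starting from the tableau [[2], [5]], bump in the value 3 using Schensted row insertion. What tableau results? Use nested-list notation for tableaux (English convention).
[[2, 3], [5]]

3 is larger than every entry of row 1, so it is appended to row 1. The new tableau is [[2, 3], [5]].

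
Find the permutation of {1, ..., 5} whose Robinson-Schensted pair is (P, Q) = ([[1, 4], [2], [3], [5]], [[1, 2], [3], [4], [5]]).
3 5 4 2 1

Reverse RSK: for i = n, n-1, ..., 1, locate i in Q, remove the corresponding corner cell from P, and reverse-bump its entry up through P; the value ejected from row 1 is w(i).

So w = 3 5 4 2 1.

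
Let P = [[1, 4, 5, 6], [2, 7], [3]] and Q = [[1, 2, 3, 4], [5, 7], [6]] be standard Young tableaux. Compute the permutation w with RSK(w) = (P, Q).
Reverse the RSK construction: for i from n down to 1, find the cell of Q containing i, remove the entry at that cell from P, and reverse-bump it up through P; the value ejected from row 1 is w(i).

Step i=7: Q has 7 at row 2, column 2; remove 7 from row 2 of P and reverse-bump: 7 enters row 1 and ejects 6. So w(7) = 6. P is now [[1, 4, 5, 7], [2], [3]].
Step i=6: Q has 6 at row 3, column 1; remove 3 from row 3 of P and reverse-bump: 3 enters row 2 and ejects 2; 2 enters row 1 and ejects 1. So w(6) = 1. P is now [[2, 4, 5, 7], [3]].
Step i=5: Q has 5 at row 2, column 1; remove 3 from row 2 of P and reverse-bump: 3 enters row 1 and ejects 2. So w(5) = 2. P is now [[3, 4, 5, 7]].
Step i=4: Q has 4 at row 1, column 4; remove that cell from P, ejecting 7. So w(4) = 7. P is now [[3, 4, 5]].
Step i=3: Q has 3 at row 1, column 3; remove that cell from P, ejecting 5. So w(3) = 5. P is now [[3, 4]].
Step i=2: Q has 2 at row 1, column 2; remove that cell from P, ejecting 4. So w(2) = 4. P is now [[3]].
Step i=1: Q has 1 at row 1, column 1; remove that cell from P, ejecting 3. So w(1) = 3. P is now [].

So w = 3 4 5 7 2 1 6.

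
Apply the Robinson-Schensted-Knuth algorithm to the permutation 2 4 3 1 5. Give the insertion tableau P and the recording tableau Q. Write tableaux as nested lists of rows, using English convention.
P = [[1, 3, 5], [2], [4]], Q = [[1, 2, 5], [3], [4]]

Insert each entry of the permutation into P by Schensted row insertion, recording in Q the position of each new cell.

Insert 2: appended to row 1. P = [[2]].
Insert 4: appended to row 1. P = [[2, 4]].
Insert 3: 3 bumps 4 from row 1; 4 starts row 2. P = [[2, 3], [4]].
Insert 1: 1 bumps 2 from row 1; 2 bumps 4 from row 2; 4 starts row 3. P = [[1, 3], [2], [4]].
Insert 5: appended to row 1. P = [[1, 3, 5], [2], [4]].

So P = [[1, 3, 5], [2], [4]], Q = [[1, 2, 5], [3], [4]].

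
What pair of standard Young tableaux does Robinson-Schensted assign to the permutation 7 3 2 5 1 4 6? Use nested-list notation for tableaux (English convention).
Insert each entry of the permutation into P by Schensted row insertion, recording in Q the position of each new cell.

After inserting 7: P = [[7]].
After inserting 3: P = [[3], [7]].
After inserting 2: P = [[2], [3], [7]].
After inserting 5: P = [[2, 5], [3], [7]].
After inserting 1: P = [[1, 5], [2], [3], [7]].
After inserting 4: P = [[1, 4], [2, 5], [3], [7]].
After inserting 6: P = [[1, 4, 6], [2, 5], [3], [7]].

So P = [[1, 4, 6], [2, 5], [3], [7]], Q = [[1, 4, 7], [2, 6], [3], [5]].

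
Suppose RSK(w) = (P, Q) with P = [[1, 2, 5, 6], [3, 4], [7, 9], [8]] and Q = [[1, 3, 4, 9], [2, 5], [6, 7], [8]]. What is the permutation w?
8 3 4 9 7 1 5 2 6

Reverse the RSK construction: for i from n down to 1, find the cell of Q containing i, remove the entry at that cell from P, and reverse-bump it up through P; the value ejected from row 1 is w(i).

Step i=9: Q has 9 at row 1, column 4; remove that cell from P, ejecting 6. So w(9) = 6. P is now [[1, 2, 5], [3, 4], [7, 9], [8]].
Step i=8: Q has 8 at row 4, column 1; remove 8 from row 4 of P and reverse-bump: 8 enters row 3 and ejects 7; 7 enters row 2 and ejects 4; 4 enters row 1 and ejects 2. So w(8) = 2. P is now [[1, 4, 5], [3, 7], [8, 9]].
Step i=7: Q has 7 at row 3, column 2; remove 9 from row 3 of P and reverse-bump: 9 enters row 2 and ejects 7; 7 enters row 1 and ejects 5. So w(7) = 5. P is now [[1, 4, 7], [3, 9], [8]].
Step i=6: Q has 6 at row 3, column 1; remove 8 from row 3 of P and reverse-bump: 8 enters row 2 and ejects 3; 3 enters row 1 and ejects 1. So w(6) = 1. P is now [[3, 4, 7], [8, 9]].
Step i=5: Q has 5 at row 2, column 2; remove 9 from row 2 of P and reverse-bump: 9 enters row 1 and ejects 7. So w(5) = 7. P is now [[3, 4, 9], [8]].
Step i=4: Q has 4 at row 1, column 3; remove that cell from P, ejecting 9. So w(4) = 9. P is now [[3, 4], [8]].
Step i=3: Q has 3 at row 1, column 2; remove that cell from P, ejecting 4. So w(3) = 4. P is now [[3], [8]].
Step i=2: Q has 2 at row 2, column 1; remove 8 from row 2 of P and reverse-bump: 8 enters row 1 and ejects 3. So w(2) = 3. P is now [[8]].
Step i=1: Q has 1 at row 1, column 1; remove that cell from P, ejecting 8. So w(1) = 8. P is now [].

So w = 8 3 4 9 7 1 5 2 6.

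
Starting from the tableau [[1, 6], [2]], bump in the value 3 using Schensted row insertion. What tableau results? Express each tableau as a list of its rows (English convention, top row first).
[[1, 3], [2, 6]]

In row 1, 3 replaces 6 (the leftmost entry greater than 3); 6 is bumped to row 2. 6 is appended to row 2. The new tableau is [[1, 3], [2, 6]].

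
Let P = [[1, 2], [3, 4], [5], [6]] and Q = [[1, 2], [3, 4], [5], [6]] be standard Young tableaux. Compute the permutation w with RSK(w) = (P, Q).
3 6 1 5 4 2

Reverse the RSK construction: for i from n down to 1, find the cell of Q containing i, remove the entry at that cell from P, and reverse-bump it up through P; the value ejected from row 1 is w(i).

Step i=6: Q has 6 at row 4, column 1; remove 6 from row 4 of P and reverse-bump: 6 enters row 3 and ejects 5; 5 enters row 2 and ejects 4; 4 enters row 1 and ejects 2. So w(6) = 2. P is now [[1, 4], [3, 5], [6]].
Step i=5: Q has 5 at row 3, column 1; remove 6 from row 3 of P and reverse-bump: 6 enters row 2 and ejects 5; 5 enters row 1 and ejects 4. So w(5) = 4. P is now [[1, 5], [3, 6]].
Step i=4: Q has 4 at row 2, column 2; remove 6 from row 2 of P and reverse-bump: 6 enters row 1 and ejects 5. So w(4) = 5. P is now [[1, 6], [3]].
Step i=3: Q has 3 at row 2, column 1; remove 3 from row 2 of P and reverse-bump: 3 enters row 1 and ejects 1. So w(3) = 1. P is now [[3, 6]].
Step i=2: Q has 2 at row 1, column 2; remove that cell from P, ejecting 6. So w(2) = 6. P is now [[3]].
Step i=1: Q has 1 at row 1, column 1; remove that cell from P, ejecting 3. So w(1) = 3. P is now [].

So w = 3 6 1 5 4 2.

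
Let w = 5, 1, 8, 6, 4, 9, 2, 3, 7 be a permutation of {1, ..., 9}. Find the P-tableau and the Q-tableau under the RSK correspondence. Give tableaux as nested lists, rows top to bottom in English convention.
P = [[1, 2, 3, 7], [4, 6, 9], [5], [8]], Q = [[1, 3, 6, 9], [2, 4, 8], [5], [7]]

Insert each entry of the permutation into P by Schensted row insertion, recording in Q the position of each new cell.

Insert 5: appended to row 1. P = [[5]], Q = [[1]].
Insert 1: 1 bumps 5 from row 1; 5 starts row 2. P = [[1], [5]], Q = [[1], [2]].
Insert 8: appended to row 1. P = [[1, 8], [5]], Q = [[1, 3], [2]].
Insert 6: 6 bumps 8 from row 1; 8 appends to row 2. P = [[1, 6], [5, 8]], Q = [[1, 3], [2, 4]].
Insert 4: 4 bumps 6 from row 1; 6 bumps 8 from row 2; 8 starts row 3. P = [[1, 4], [5, 6], [8]], Q = [[1, 3], [2, 4], [5]].
Insert 9: appended to row 1. P = [[1, 4, 9], [5, 6], [8]], Q = [[1, 3, 6], [2, 4], [5]].
Insert 2: 2 bumps 4 from row 1; 4 bumps 5 from row 2; 5 bumps 8 from row 3; 8 starts row 4. P = [[1, 2, 9], [4, 6], [5], [8]], Q = [[1, 3, 6], [2, 4], [5], [7]].
Insert 3: 3 bumps 9 from row 1; 9 appends to row 2. P = [[1, 2, 3], [4, 6, 9], [5], [8]], Q = [[1, 3, 6], [2, 4, 8], [5], [7]].
Insert 7: appended to row 1. P = [[1, 2, 3, 7], [4, 6, 9], [5], [8]], Q = [[1, 3, 6, 9], [2, 4, 8], [5], [7]].

So P = [[1, 2, 3, 7], [4, 6, 9], [5], [8]], Q = [[1, 3, 6, 9], [2, 4, 8], [5], [7]].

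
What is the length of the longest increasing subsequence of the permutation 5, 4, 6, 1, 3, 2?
2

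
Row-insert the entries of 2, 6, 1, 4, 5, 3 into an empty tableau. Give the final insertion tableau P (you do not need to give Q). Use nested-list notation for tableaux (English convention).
P = [[1, 3, 5], [2, 4], [6]]

After inserting 2: P = [[2]].
After inserting 6: P = [[2, 6]].
After inserting 1: P = [[1, 6], [2]].
After inserting 4: P = [[1, 4], [2, 6]].
After inserting 5: P = [[1, 4, 5], [2, 6]].
After inserting 3: P = [[1, 3, 5], [2, 4], [6]].

So P = [[1, 3, 5], [2, 4], [6]].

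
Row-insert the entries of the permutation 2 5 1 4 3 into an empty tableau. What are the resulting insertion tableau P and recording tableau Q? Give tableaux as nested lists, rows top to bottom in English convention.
P = [[1, 3], [2, 4], [5]], Q = [[1, 2], [3, 4], [5]]

Insert each entry of the permutation into P by Schensted row insertion, recording in Q the position of each new cell.

Insert 2: appended to row 1. P = [[2]].
Insert 5: appended to row 1. P = [[2, 5]].
Insert 1: 1 bumps 2 from row 1; 2 starts row 2. P = [[1, 5], [2]].
Insert 4: 4 bumps 5 from row 1; 5 appends to row 2. P = [[1, 4], [2, 5]].
Insert 3: 3 bumps 4 from row 1; 4 bumps 5 from row 2; 5 starts row 3. P = [[1, 3], [2, 4], [5]].

So P = [[1, 3], [2, 4], [5]], Q = [[1, 2], [3, 4], [5]].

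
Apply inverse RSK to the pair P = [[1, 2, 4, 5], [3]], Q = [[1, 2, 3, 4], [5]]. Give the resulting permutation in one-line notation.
1 3 4 5 2

Reverse the RSK construction: for i from n down to 1, find the cell of Q containing i, remove the entry at that cell from P, and reverse-bump it up through P; the value ejected from row 1 is w(i).

Step i=5: Q has 5 at row 2, column 1; remove 3 from row 2 of P and reverse-bump: 3 enters row 1 and ejects 2. So w(5) = 2. P is now [[1, 3, 4, 5]].
Step i=4: Q has 4 at row 1, column 4; remove that cell from P, ejecting 5. So w(4) = 5. P is now [[1, 3, 4]].
Step i=3: Q has 3 at row 1, column 3; remove that cell from P, ejecting 4. So w(3) = 4. P is now [[1, 3]].
Step i=2: Q has 2 at row 1, column 2; remove that cell from P, ejecting 3. So w(2) = 3. P is now [[1]].
Step i=1: Q has 1 at row 1, column 1; remove that cell from P, ejecting 1. So w(1) = 1. P is now [].

So w = 1 3 4 5 2.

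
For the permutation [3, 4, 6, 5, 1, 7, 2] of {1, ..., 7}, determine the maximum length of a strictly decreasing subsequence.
3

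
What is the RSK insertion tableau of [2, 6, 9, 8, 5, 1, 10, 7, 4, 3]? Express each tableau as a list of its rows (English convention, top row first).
After inserting 2: P = [[2]].
After inserting 6: P = [[2, 6]].
After inserting 9: P = [[2, 6, 9]].
After inserting 8: P = [[2, 6, 8], [9]].
After inserting 5: P = [[2, 5, 8], [6], [9]].
After inserting 1: P = [[1, 5, 8], [2], [6], [9]].
After inserting 10: P = [[1, 5, 8, 10], [2], [6], [9]].
After inserting 7: P = [[1, 5, 7, 10], [2, 8], [6], [9]].
After inserting 4: P = [[1, 4, 7, 10], [2, 5], [6, 8], [9]].
After inserting 3: P = [[1, 3, 7, 10], [2, 4], [5, 8], [6], [9]].

So P = [[1, 3, 7, 10], [2, 4], [5, 8], [6], [9]].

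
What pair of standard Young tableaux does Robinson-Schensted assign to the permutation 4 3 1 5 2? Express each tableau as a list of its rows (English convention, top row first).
P = [[1, 2], [3, 5], [4]], Q = [[1, 4], [2, 5], [3]]

Insert each entry of the permutation into P by Schensted row insertion, recording in Q the position of each new cell.

After inserting 4: P = [[4]].
After inserting 3: P = [[3], [4]].
After inserting 1: P = [[1], [3], [4]].
After inserting 5: P = [[1, 5], [3], [4]].
After inserting 2: P = [[1, 2], [3, 5], [4]].

So P = [[1, 2], [3, 5], [4]], Q = [[1, 4], [2, 5], [3]].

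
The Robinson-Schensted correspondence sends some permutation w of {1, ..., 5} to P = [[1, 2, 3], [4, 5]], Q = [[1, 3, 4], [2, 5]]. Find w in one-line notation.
4 1 2 5 3

Reverse the RSK construction: for i from n down to 1, find the cell of Q containing i, remove the entry at that cell from P, and reverse-bump it up through P; the value ejected from row 1 is w(i).

Step i=5: Q has 5 at row 2, column 2; remove 5 from row 2 of P and reverse-bump: 5 enters row 1 and ejects 3. So w(5) = 3. P is now [[1, 2, 5], [4]].
Step i=4: Q has 4 at row 1, column 3; remove that cell from P, ejecting 5. So w(4) = 5. P is now [[1, 2], [4]].
Step i=3: Q has 3 at row 1, column 2; remove that cell from P, ejecting 2. So w(3) = 2. P is now [[1], [4]].
Step i=2: Q has 2 at row 2, column 1; remove 4 from row 2 of P and reverse-bump: 4 enters row 1 and ejects 1. So w(2) = 1. P is now [[4]].
Step i=1: Q has 1 at row 1, column 1; remove that cell from P, ejecting 4. So w(1) = 4. P is now [].

So w = 4 1 2 5 3.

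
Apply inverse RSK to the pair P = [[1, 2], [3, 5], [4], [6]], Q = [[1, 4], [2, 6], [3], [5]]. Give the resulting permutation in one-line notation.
6 4 3 5 1 2

Reverse RSK: for i = n, n-1, ..., 1, locate i in Q, remove the corresponding corner cell from P, and reverse-bump its entry up through P; the value ejected from row 1 is w(i).

So w = 6 4 3 5 1 2.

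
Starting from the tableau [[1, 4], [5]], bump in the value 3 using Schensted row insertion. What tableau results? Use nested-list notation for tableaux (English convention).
In row 1, 3 replaces 4 (the leftmost entry greater than 3); 4 is bumped to row 2. In row 2, 4 replaces 5 (the leftmost entry greater than 4); 5 is bumped to row 3. 5 starts a new row 3. The new tableau is [[1, 3], [4], [5]].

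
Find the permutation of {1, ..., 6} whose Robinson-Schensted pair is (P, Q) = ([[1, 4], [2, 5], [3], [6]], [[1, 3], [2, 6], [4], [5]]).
6 3 5 2 1 4

Reverse the RSK construction: for i from n down to 1, find the cell of Q containing i, remove the entry at that cell from P, and reverse-bump it up through P; the value ejected from row 1 is w(i).

Step i=6: Q has 6 at row 2, column 2; remove 5 from row 2 of P and reverse-bump: 5 enters row 1 and ejects 4. So w(6) = 4. P is now [[1, 5], [2], [3], [6]].
Step i=5: Q has 5 at row 4, column 1; remove 6 from row 4 of P and reverse-bump: 6 enters row 3 and ejects 3; 3 enters row 2 and ejects 2; 2 enters row 1 and ejects 1. So w(5) = 1. P is now [[2, 5], [3], [6]].
Step i=4: Q has 4 at row 3, column 1; remove 6 from row 3 of P and reverse-bump: 6 enters row 2 and ejects 3; 3 enters row 1 and ejects 2. So w(4) = 2. P is now [[3, 5], [6]].
Step i=3: Q has 3 at row 1, column 2; remove that cell from P, ejecting 5. So w(3) = 5. P is now [[3], [6]].
Step i=2: Q has 2 at row 2, column 1; remove 6 from row 2 of P and reverse-bump: 6 enters row 1 and ejects 3. So w(2) = 3. P is now [[6]].
Step i=1: Q has 1 at row 1, column 1; remove that cell from P, ejecting 6. So w(1) = 6. P is now [].

So w = 6 3 5 2 1 4.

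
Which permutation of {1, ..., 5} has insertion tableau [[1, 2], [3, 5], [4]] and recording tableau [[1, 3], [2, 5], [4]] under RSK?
4 3 5 1 2

Reverse the RSK construction: for i from n down to 1, find the cell of Q containing i, remove the entry at that cell from P, and reverse-bump it up through P; the value ejected from row 1 is w(i).

Step i=5: Q has 5 at row 2, column 2; remove 5 from row 2 of P and reverse-bump: 5 enters row 1 and ejects 2. So w(5) = 2. P is now [[1, 5], [3], [4]].
Step i=4: Q has 4 at row 3, column 1; remove 4 from row 3 of P and reverse-bump: 4 enters row 2 and ejects 3; 3 enters row 1 and ejects 1. So w(4) = 1. P is now [[3, 5], [4]].
Step i=3: Q has 3 at row 1, column 2; remove that cell from P, ejecting 5. So w(3) = 5. P is now [[3], [4]].
Step i=2: Q has 2 at row 2, column 1; remove 4 from row 2 of P and reverse-bump: 4 enters row 1 and ejects 3. So w(2) = 3. P is now [[4]].
Step i=1: Q has 1 at row 1, column 1; remove that cell from P, ejecting 4. So w(1) = 4. P is now [].

So w = 4 3 5 1 2.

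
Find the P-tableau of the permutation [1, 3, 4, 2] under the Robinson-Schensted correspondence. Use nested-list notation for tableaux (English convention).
After inserting 1: P = [[1]].
After inserting 3: P = [[1, 3]].
After inserting 4: P = [[1, 3, 4]].
After inserting 2: P = [[1, 2, 4], [3]].

So P = [[1, 2, 4], [3]].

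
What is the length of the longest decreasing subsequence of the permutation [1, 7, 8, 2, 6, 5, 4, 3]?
5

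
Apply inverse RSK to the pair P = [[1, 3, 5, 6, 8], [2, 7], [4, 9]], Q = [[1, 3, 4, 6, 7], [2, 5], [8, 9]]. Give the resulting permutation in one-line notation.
4 2 3 9 5 7 8 1 6

Reverse RSK: for i = n, n-1, ..., 1, locate i in Q, remove the corresponding corner cell from P, and reverse-bump its entry up through P; the value ejected from row 1 is w(i).

So w = 4 2 3 9 5 7 8 1 6.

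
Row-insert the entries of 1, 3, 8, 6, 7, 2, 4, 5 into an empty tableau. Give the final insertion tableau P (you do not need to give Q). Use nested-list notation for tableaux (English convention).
After inserting 1: P = [[1]].
After inserting 3: P = [[1, 3]].
After inserting 8: P = [[1, 3, 8]].
After inserting 6: P = [[1, 3, 6], [8]].
After inserting 7: P = [[1, 3, 6, 7], [8]].
After inserting 2: P = [[1, 2, 6, 7], [3], [8]].
After inserting 4: P = [[1, 2, 4, 7], [3, 6], [8]].
After inserting 5: P = [[1, 2, 4, 5], [3, 6, 7], [8]].

So P = [[1, 2, 4, 5], [3, 6, 7], [8]].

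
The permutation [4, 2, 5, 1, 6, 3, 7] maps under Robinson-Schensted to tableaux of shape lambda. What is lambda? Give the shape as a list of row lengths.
Row-insert each entry into an empty tableau.

After inserting 4: P = [[4]].
After inserting 2: P = [[2], [4]].
After inserting 5: P = [[2, 5], [4]].
After inserting 1: P = [[1, 5], [2], [4]].
After inserting 6: P = [[1, 5, 6], [2], [4]].
After inserting 3: P = [[1, 3, 6], [2, 5], [4]].
After inserting 7: P = [[1, 3, 6, 7], [2, 5], [4]].

The final insertion tableau P = [[1, 3, 6, 7], [2, 5], [4]] has shape [4, 2, 1].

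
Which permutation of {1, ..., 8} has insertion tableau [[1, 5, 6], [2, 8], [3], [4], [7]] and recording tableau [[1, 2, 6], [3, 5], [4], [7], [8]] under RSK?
Reverse the RSK construction: for i from n down to 1, find the cell of Q containing i, remove the entry at that cell from P, and reverse-bump it up through P; the value ejected from row 1 is w(i).

Step i=8: Q has 8 at row 5, column 1; remove 7 from row 5 of P and reverse-bump: 7 enters row 4 and ejects 4; 4 enters row 3 and ejects 3; 3 enters row 2 and ejects 2; 2 enters row 1 and ejects 1. So w(8) = 1. P is now [[2, 5, 6], [3, 8], [4], [7]].
Step i=7: Q has 7 at row 4, column 1; remove 7 from row 4 of P and reverse-bump: 7 enters row 3 and ejects 4; 4 enters row 2 and ejects 3; 3 enters row 1 and ejects 2. So w(7) = 2. P is now [[3, 5, 6], [4, 8], [7]].
Step i=6: Q has 6 at row 1, column 3; remove that cell from P, ejecting 6. So w(6) = 6. P is now [[3, 5], [4, 8], [7]].
Step i=5: Q has 5 at row 2, column 2; remove 8 from row 2 of P and reverse-bump: 8 enters row 1 and ejects 5. So w(5) = 5. P is now [[3, 8], [4], [7]].
Step i=4: Q has 4 at row 3, column 1; remove 7 from row 3 of P and reverse-bump: 7 enters row 2 and ejects 4; 4 enters row 1 and ejects 3. So w(4) = 3. P is now [[4, 8], [7]].
Step i=3: Q has 3 at row 2, column 1; remove 7 from row 2 of P and reverse-bump: 7 enters row 1 and ejects 4. So w(3) = 4. P is now [[7, 8]].
Step i=2: Q has 2 at row 1, column 2; remove that cell from P, ejecting 8. So w(2) = 8. P is now [[7]].
Step i=1: Q has 1 at row 1, column 1; remove that cell from P, ejecting 7. So w(1) = 7. P is now [].

So w = 7 8 4 3 5 6 2 1.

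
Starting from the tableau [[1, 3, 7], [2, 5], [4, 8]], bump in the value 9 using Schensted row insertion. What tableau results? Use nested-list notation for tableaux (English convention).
[[1, 3, 7, 9], [2, 5], [4, 8]]

9 is larger than every entry of row 1, so it is appended to row 1. The new tableau is [[1, 3, 7, 9], [2, 5], [4, 8]].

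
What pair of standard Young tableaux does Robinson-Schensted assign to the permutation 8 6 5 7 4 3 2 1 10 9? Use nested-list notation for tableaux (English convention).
P = [[1, 7, 9], [2, 10], [3], [4], [5], [6], [8]], Q = [[1, 4, 9], [2, 10], [3], [5], [6], [7], [8]]

Insert each entry of the permutation into P by Schensted row insertion, recording in Q the position of each new cell.

Insert 8: appended to row 1. P = [[8]], Q = [[1]].
Insert 6: 6 bumps 8 from row 1; 8 starts row 2. P = [[6], [8]], Q = [[1], [2]].
Insert 5: 5 bumps 6 from row 1; 6 bumps 8 from row 2; 8 starts row 3. P = [[5], [6], [8]], Q = [[1], [2], [3]].
Insert 7: appended to row 1. P = [[5, 7], [6], [8]], Q = [[1, 4], [2], [3]].
Insert 4: 4 bumps 5 from row 1; 5 bumps 6 from row 2; 6 bumps 8 from row 3; 8 starts row 4. P = [[4, 7], [5], [6], [8]], Q = [[1, 4], [2], [3], [5]].
Insert 3: 3 bumps 4 from row 1; 4 bumps 5 from row 2; 5 bumps 6 from row 3; 6 bumps 8 from row 4; 8 starts row 5. P = [[3, 7], [4], [5], [6], [8]], Q = [[1, 4], [2], [3], [5], [6]].
Insert 2: 2 bumps 3 from row 1; 3 bumps 4 from row 2; 4 bumps 5 from row 3; 5 bumps 6 from row 4; 6 bumps 8 from row 5; 8 starts row 6. P = [[2, 7], [3], [4], [5], [6], [8]], Q = [[1, 4], [2], [3], [5], [6], [7]].
Insert 1: 1 bumps 2 from row 1; 2 bumps 3 from row 2; 3 bumps 4 from row 3; 4 bumps 5 from row 4; 5 bumps 6 from row 5; 6 bumps 8 from row 6; 8 starts row 7. P = [[1, 7], [2], [3], [4], [5], [6], [8]], Q = [[1, 4], [2], [3], [5], [6], [7], [8]].
Insert 10: appended to row 1. P = [[1, 7, 10], [2], [3], [4], [5], [6], [8]], Q = [[1, 4, 9], [2], [3], [5], [6], [7], [8]].
Insert 9: 9 bumps 10 from row 1; 10 appends to row 2. P = [[1, 7, 9], [2, 10], [3], [4], [5], [6], [8]], Q = [[1, 4, 9], [2, 10], [3], [5], [6], [7], [8]].

So P = [[1, 7, 9], [2, 10], [3], [4], [5], [6], [8]], Q = [[1, 4, 9], [2, 10], [3], [5], [6], [7], [8]].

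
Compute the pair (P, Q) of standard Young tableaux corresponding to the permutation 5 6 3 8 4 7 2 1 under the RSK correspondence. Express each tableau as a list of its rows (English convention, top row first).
Insert each entry of the permutation into P by Schensted row insertion, recording in Q the position of each new cell.

After inserting 5: P = [[5]].
After inserting 6: P = [[5, 6]].
After inserting 3: P = [[3, 6], [5]].
After inserting 8: P = [[3, 6, 8], [5]].
After inserting 4: P = [[3, 4, 8], [5, 6]].
After inserting 7: P = [[3, 4, 7], [5, 6, 8]].
After inserting 2: P = [[2, 4, 7], [3, 6, 8], [5]].
After inserting 1: P = [[1, 4, 7], [2, 6, 8], [3], [5]].

So P = [[1, 4, 7], [2, 6, 8], [3], [5]], Q = [[1, 2, 4], [3, 5, 6], [7], [8]].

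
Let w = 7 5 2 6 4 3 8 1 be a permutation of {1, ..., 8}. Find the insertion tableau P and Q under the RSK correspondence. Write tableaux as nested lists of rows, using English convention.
P = [[1, 3, 8], [2, 6], [4], [5], [7]], Q = [[1, 4, 7], [2, 5], [3], [6], [8]]

Insert each entry of the permutation into P by Schensted row insertion, recording in Q the position of each new cell.

Insert 7: appended to row 1. P = [[7]].
Insert 5: 5 bumps 7 from row 1; 7 starts row 2. P = [[5], [7]].
Insert 2: 2 bumps 5 from row 1; 5 bumps 7 from row 2; 7 starts row 3. P = [[2], [5], [7]].
Insert 6: appended to row 1. P = [[2, 6], [5], [7]].
Insert 4: 4 bumps 6 from row 1; 6 appends to row 2. P = [[2, 4], [5, 6], [7]].
Insert 3: 3 bumps 4 from row 1; 4 bumps 5 from row 2; 5 bumps 7 from row 3; 7 starts row 4. P = [[2, 3], [4, 6], [5], [7]].
Insert 8: appended to row 1. P = [[2, 3, 8], [4, 6], [5], [7]].
Insert 1: 1 bumps 2 from row 1; 2 bumps 4 from row 2; 4 bumps 5 from row 3; 5 bumps 7 from row 4; 7 starts row 5. P = [[1, 3, 8], [2, 6], [4], [5], [7]].

So P = [[1, 3, 8], [2, 6], [4], [5], [7]], Q = [[1, 4, 7], [2, 5], [3], [6], [8]].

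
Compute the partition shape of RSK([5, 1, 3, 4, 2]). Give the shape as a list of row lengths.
Row-insert each entry into an empty tableau.

After inserting 5: P = [[5]].
After inserting 1: P = [[1], [5]].
After inserting 3: P = [[1, 3], [5]].
After inserting 4: P = [[1, 3, 4], [5]].
After inserting 2: P = [[1, 2, 4], [3], [5]].

The final insertion tableau P = [[1, 2, 4], [3], [5]] has shape [3, 1, 1].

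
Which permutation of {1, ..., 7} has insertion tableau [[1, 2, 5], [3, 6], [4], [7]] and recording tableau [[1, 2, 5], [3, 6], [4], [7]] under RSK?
1 7 4 3 6 5 2

Reverse the RSK construction: for i from n down to 1, find the cell of Q containing i, remove the entry at that cell from P, and reverse-bump it up through P; the value ejected from row 1 is w(i).

Step i=7: Q has 7 at row 4, column 1; remove 7 from row 4 of P and reverse-bump: 7 enters row 3 and ejects 4; 4 enters row 2 and ejects 3; 3 enters row 1 and ejects 2. So w(7) = 2. P is now [[1, 3, 5], [4, 6], [7]].
Step i=6: Q has 6 at row 2, column 2; remove 6 from row 2 of P and reverse-bump: 6 enters row 1 and ejects 5. So w(6) = 5. P is now [[1, 3, 6], [4], [7]].
Step i=5: Q has 5 at row 1, column 3; remove that cell from P, ejecting 6. So w(5) = 6. P is now [[1, 3], [4], [7]].
Step i=4: Q has 4 at row 3, column 1; remove 7 from row 3 of P and reverse-bump: 7 enters row 2 and ejects 4; 4 enters row 1 and ejects 3. So w(4) = 3. P is now [[1, 4], [7]].
Step i=3: Q has 3 at row 2, column 1; remove 7 from row 2 of P and reverse-bump: 7 enters row 1 and ejects 4. So w(3) = 4. P is now [[1, 7]].
Step i=2: Q has 2 at row 1, column 2; remove that cell from P, ejecting 7. So w(2) = 7. P is now [[1]].
Step i=1: Q has 1 at row 1, column 1; remove that cell from P, ejecting 1. So w(1) = 1. P is now [].

So w = 1 7 4 3 6 5 2.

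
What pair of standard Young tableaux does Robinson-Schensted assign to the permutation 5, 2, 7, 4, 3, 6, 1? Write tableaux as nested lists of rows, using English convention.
P = [[1, 3, 6], [2, 7], [4], [5]], Q = [[1, 3, 6], [2, 4], [5], [7]]

Insert each entry of the permutation into P by Schensted row insertion, recording in Q the position of each new cell.

Insert 5: appended to row 1. P = [[5]], Q = [[1]].
Insert 2: 2 bumps 5 from row 1; 5 starts row 2. P = [[2], [5]], Q = [[1], [2]].
Insert 7: appended to row 1. P = [[2, 7], [5]], Q = [[1, 3], [2]].
Insert 4: 4 bumps 7 from row 1; 7 appends to row 2. P = [[2, 4], [5, 7]], Q = [[1, 3], [2, 4]].
Insert 3: 3 bumps 4 from row 1; 4 bumps 5 from row 2; 5 starts row 3. P = [[2, 3], [4, 7], [5]], Q = [[1, 3], [2, 4], [5]].
Insert 6: appended to row 1. P = [[2, 3, 6], [4, 7], [5]], Q = [[1, 3, 6], [2, 4], [5]].
Insert 1: 1 bumps 2 from row 1; 2 bumps 4 from row 2; 4 bumps 5 from row 3; 5 starts row 4. P = [[1, 3, 6], [2, 7], [4], [5]], Q = [[1, 3, 6], [2, 4], [5], [7]].

So P = [[1, 3, 6], [2, 7], [4], [5]], Q = [[1, 3, 6], [2, 4], [5], [7]].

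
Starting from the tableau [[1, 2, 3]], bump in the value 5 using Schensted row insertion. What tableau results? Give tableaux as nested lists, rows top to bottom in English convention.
[[1, 2, 3, 5]]

5 is larger than every entry of row 1, so it is appended to row 1. The new tableau is [[1, 2, 3, 5]].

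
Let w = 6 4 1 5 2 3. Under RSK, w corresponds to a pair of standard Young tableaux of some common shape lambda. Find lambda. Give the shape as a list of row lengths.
Row-insert each entry into an empty tableau.

After inserting 6: P = [[6]].
After inserting 4: P = [[4], [6]].
After inserting 1: P = [[1], [4], [6]].
After inserting 5: P = [[1, 5], [4], [6]].
After inserting 2: P = [[1, 2], [4, 5], [6]].
After inserting 3: P = [[1, 2, 3], [4, 5], [6]].

The final insertion tableau P = [[1, 2, 3], [4, 5], [6]] has shape [3, 2, 1].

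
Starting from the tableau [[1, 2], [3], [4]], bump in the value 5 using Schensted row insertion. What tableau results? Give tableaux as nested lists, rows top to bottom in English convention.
5 is larger than every entry of row 1, so it is appended to row 1. The new tableau is [[1, 2, 5], [3], [4]].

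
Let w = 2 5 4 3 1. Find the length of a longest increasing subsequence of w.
2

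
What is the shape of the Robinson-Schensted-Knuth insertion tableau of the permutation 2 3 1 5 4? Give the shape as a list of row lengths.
RSK row insertion gives P = [[1, 3, 4], [2, 5]], which has shape [3, 2].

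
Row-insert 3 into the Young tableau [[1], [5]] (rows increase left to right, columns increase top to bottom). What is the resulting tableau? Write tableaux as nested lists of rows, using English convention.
3 is larger than every entry of row 1, so it is appended to row 1. The new tableau is [[1, 3], [5]].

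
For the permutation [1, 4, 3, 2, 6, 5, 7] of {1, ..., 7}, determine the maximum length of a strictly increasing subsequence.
4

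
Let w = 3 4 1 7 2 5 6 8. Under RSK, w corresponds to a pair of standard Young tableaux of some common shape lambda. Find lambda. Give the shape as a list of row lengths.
Row-insert each entry into an empty tableau.

After inserting 3: P = [[3]].
After inserting 4: P = [[3, 4]].
After inserting 1: P = [[1, 4], [3]].
After inserting 7: P = [[1, 4, 7], [3]].
After inserting 2: P = [[1, 2, 7], [3, 4]].
After inserting 5: P = [[1, 2, 5], [3, 4, 7]].
After inserting 6: P = [[1, 2, 5, 6], [3, 4, 7]].
After inserting 8: P = [[1, 2, 5, 6, 8], [3, 4, 7]].

The final insertion tableau P = [[1, 2, 5, 6, 8], [3, 4, 7]] has shape [5, 3].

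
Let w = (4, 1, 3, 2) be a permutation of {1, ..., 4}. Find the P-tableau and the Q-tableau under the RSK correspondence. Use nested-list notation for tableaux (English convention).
P = [[1, 2], [3], [4]], Q = [[1, 3], [2], [4]]

Insert each entry of the permutation into P by Schensted row insertion, recording in Q the position of each new cell.

After inserting 4: P = [[4]].
After inserting 1: P = [[1], [4]].
After inserting 3: P = [[1, 3], [4]].
After inserting 2: P = [[1, 2], [3], [4]].

So P = [[1, 2], [3], [4]], Q = [[1, 3], [2], [4]].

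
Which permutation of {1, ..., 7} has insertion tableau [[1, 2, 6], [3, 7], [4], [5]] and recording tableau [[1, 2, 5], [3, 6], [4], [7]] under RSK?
Reverse RSK: for i = n, n-1, ..., 1, locate i in Q, remove the corresponding corner cell from P, and reverse-bump its entry up through P; the value ejected from row 1 is w(i).

So w = 1 5 4 3 7 6 2.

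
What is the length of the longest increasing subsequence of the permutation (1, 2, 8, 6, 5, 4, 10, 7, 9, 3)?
5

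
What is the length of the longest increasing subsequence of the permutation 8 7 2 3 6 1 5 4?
3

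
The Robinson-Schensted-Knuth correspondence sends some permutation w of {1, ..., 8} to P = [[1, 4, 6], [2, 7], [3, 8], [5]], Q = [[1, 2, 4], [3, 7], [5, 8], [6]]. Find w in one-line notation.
Reverse RSK: for i = n, n-1, ..., 1, locate i in Q, remove the corresponding corner cell from P, and reverse-bump its entry up through P; the value ejected from row 1 is w(i).

So w = 3 5 4 8 2 1 7 6.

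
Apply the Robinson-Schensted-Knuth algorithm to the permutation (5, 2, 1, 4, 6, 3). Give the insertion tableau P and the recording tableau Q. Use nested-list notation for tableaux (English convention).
P = [[1, 3, 6], [2, 4], [5]], Q = [[1, 4, 5], [2, 6], [3]]

Insert each entry of the permutation into P by Schensted row insertion, recording in Q the position of each new cell.

Insert 5: appended to row 1. P = [[5]].
Insert 2: 2 bumps 5 from row 1; 5 starts row 2. P = [[2], [5]].
Insert 1: 1 bumps 2 from row 1; 2 bumps 5 from row 2; 5 starts row 3. P = [[1], [2], [5]].
Insert 4: appended to row 1. P = [[1, 4], [2], [5]].
Insert 6: appended to row 1. P = [[1, 4, 6], [2], [5]].
Insert 3: 3 bumps 4 from row 1; 4 appends to row 2. P = [[1, 3, 6], [2, 4], [5]].

So P = [[1, 3, 6], [2, 4], [5]], Q = [[1, 4, 5], [2, 6], [3]].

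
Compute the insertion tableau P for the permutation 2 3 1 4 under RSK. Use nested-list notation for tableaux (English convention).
P = [[1, 3, 4], [2]]

Insert 2: appended to row 1. P = [[2]].
Insert 3: appended to row 1. P = [[2, 3]].
Insert 1: 1 bumps 2 from row 1; 2 starts row 2. P = [[1, 3], [2]].
Insert 4: appended to row 1. P = [[1, 3, 4], [2]].

So P = [[1, 3, 4], [2]].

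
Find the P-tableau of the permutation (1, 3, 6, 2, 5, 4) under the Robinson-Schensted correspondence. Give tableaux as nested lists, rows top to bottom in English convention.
Insert 1: appended to row 1. P = [[1]].
Insert 3: appended to row 1. P = [[1, 3]].
Insert 6: appended to row 1. P = [[1, 3, 6]].
Insert 2: 2 bumps 3 from row 1; 3 starts row 2. P = [[1, 2, 6], [3]].
Insert 5: 5 bumps 6 from row 1; 6 appends to row 2. P = [[1, 2, 5], [3, 6]].
Insert 4: 4 bumps 5 from row 1; 5 bumps 6 from row 2; 6 starts row 3. P = [[1, 2, 4], [3, 5], [6]].

So P = [[1, 2, 4], [3, 5], [6]].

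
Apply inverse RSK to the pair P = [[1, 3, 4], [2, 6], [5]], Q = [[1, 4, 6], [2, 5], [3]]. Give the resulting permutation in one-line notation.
Reverse the RSK construction: for i from n down to 1, find the cell of Q containing i, remove the entry at that cell from P, and reverse-bump it up through P; the value ejected from row 1 is w(i).

Step i=6: Q has 6 at row 1, column 3; remove that cell from P, ejecting 4. So w(6) = 4. P is now [[1, 3], [2, 6], [5]].
Step i=5: Q has 5 at row 2, column 2; remove 6 from row 2 of P and reverse-bump: 6 enters row 1 and ejects 3. So w(5) = 3. P is now [[1, 6], [2], [5]].
Step i=4: Q has 4 at row 1, column 2; remove that cell from P, ejecting 6. So w(4) = 6. P is now [[1], [2], [5]].
Step i=3: Q has 3 at row 3, column 1; remove 5 from row 3 of P and reverse-bump: 5 enters row 2 and ejects 2; 2 enters row 1 and ejects 1. So w(3) = 1. P is now [[2], [5]].
Step i=2: Q has 2 at row 2, column 1; remove 5 from row 2 of P and reverse-bump: 5 enters row 1 and ejects 2. So w(2) = 2. P is now [[5]].
Step i=1: Q has 1 at row 1, column 1; remove that cell from P, ejecting 5. So w(1) = 5. P is now [].

So w = 5 2 1 6 3 4.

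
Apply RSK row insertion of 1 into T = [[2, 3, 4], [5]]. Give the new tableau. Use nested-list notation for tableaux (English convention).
[[1, 3, 4], [2], [5]]

In row 1, 1 replaces 2 (the leftmost entry greater than 1); 2 is bumped to row 2. In row 2, 2 replaces 5 (the leftmost entry greater than 2); 5 is bumped to row 3. 5 starts a new row 3. The new tableau is [[1, 3, 4], [2], [5]].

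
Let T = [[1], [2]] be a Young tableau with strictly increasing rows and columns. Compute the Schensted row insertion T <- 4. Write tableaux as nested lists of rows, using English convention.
[[1, 4], [2]]

4 is larger than every entry of row 1, so it is appended to row 1. The new tableau is [[1, 4], [2]].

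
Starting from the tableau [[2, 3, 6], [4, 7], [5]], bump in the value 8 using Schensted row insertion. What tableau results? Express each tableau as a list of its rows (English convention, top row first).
8 is larger than every entry of row 1, so it is appended to row 1. The new tableau is [[2, 3, 6, 8], [4, 7], [5]].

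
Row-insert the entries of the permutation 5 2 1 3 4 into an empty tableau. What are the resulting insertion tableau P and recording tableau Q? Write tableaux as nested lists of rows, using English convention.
Insert each entry of the permutation into P by Schensted row insertion, recording in Q the position of each new cell.

Insert 5: appended to row 1. P = [[5]], Q = [[1]].
Insert 2: 2 bumps 5 from row 1; 5 starts row 2. P = [[2], [5]], Q = [[1], [2]].
Insert 1: 1 bumps 2 from row 1; 2 bumps 5 from row 2; 5 starts row 3. P = [[1], [2], [5]], Q = [[1], [2], [3]].
Insert 3: appended to row 1. P = [[1, 3], [2], [5]], Q = [[1, 4], [2], [3]].
Insert 4: appended to row 1. P = [[1, 3, 4], [2], [5]], Q = [[1, 4, 5], [2], [3]].

So P = [[1, 3, 4], [2], [5]], Q = [[1, 4, 5], [2], [3]].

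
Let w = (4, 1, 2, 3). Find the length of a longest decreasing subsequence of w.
2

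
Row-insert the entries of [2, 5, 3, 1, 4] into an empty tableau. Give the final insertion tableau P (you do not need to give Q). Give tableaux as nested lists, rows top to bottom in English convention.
P = [[1, 3, 4], [2], [5]]

Insert 2: appended to row 1. P = [[2]].
Insert 5: appended to row 1. P = [[2, 5]].
Insert 3: 3 bumps 5 from row 1; 5 starts row 2. P = [[2, 3], [5]].
Insert 1: 1 bumps 2 from row 1; 2 bumps 5 from row 2; 5 starts row 3. P = [[1, 3], [2], [5]].
Insert 4: appended to row 1. P = [[1, 3, 4], [2], [5]].

So P = [[1, 3, 4], [2], [5]].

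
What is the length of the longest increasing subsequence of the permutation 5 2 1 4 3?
2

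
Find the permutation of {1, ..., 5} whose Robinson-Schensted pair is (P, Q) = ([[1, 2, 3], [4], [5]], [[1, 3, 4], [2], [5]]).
Reverse RSK: for i = n, n-1, ..., 1, locate i in Q, remove the corresponding corner cell from P, and reverse-bump its entry up through P; the value ejected from row 1 is w(i).

So w = 5 1 2 4 3.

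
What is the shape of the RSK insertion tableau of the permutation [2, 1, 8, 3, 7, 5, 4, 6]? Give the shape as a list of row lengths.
Row-insert each entry into an empty tableau.

After inserting 2: P = [[2]].
After inserting 1: P = [[1], [2]].
After inserting 8: P = [[1, 8], [2]].
After inserting 3: P = [[1, 3], [2, 8]].
After inserting 7: P = [[1, 3, 7], [2, 8]].
After inserting 5: P = [[1, 3, 5], [2, 7], [8]].
After inserting 4: P = [[1, 3, 4], [2, 5], [7], [8]].
After inserting 6: P = [[1, 3, 4, 6], [2, 5], [7], [8]].

The final insertion tableau P = [[1, 3, 4, 6], [2, 5], [7], [8]] has shape [4, 2, 1, 1].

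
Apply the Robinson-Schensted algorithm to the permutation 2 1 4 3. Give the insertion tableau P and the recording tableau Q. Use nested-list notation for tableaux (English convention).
Insert each entry of the permutation into P by Schensted row insertion, recording in Q the position of each new cell.

Insert 2: appended to row 1. P = [[2]].
Insert 1: 1 bumps 2 from row 1; 2 starts row 2. P = [[1], [2]].
Insert 4: appended to row 1. P = [[1, 4], [2]].
Insert 3: 3 bumps 4 from row 1; 4 appends to row 2. P = [[1, 3], [2, 4]].

So P = [[1, 3], [2, 4]], Q = [[1, 3], [2, 4]].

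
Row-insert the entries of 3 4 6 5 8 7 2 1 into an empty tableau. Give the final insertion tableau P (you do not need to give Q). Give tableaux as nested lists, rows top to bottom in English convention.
Insert 3: appended to row 1. P = [[3]].
Insert 4: appended to row 1. P = [[3, 4]].
Insert 6: appended to row 1. P = [[3, 4, 6]].
Insert 5: 5 bumps 6 from row 1; 6 starts row 2. P = [[3, 4, 5], [6]].
Insert 8: appended to row 1. P = [[3, 4, 5, 8], [6]].
Insert 7: 7 bumps 8 from row 1; 8 appends to row 2. P = [[3, 4, 5, 7], [6, 8]].
Insert 2: 2 bumps 3 from row 1; 3 bumps 6 from row 2; 6 starts row 3. P = [[2, 4, 5, 7], [3, 8], [6]].
Insert 1: 1 bumps 2 from row 1; 2 bumps 3 from row 2; 3 bumps 6 from row 3; 6 starts row 4. P = [[1, 4, 5, 7], [2, 8], [3], [6]].

So P = [[1, 4, 5, 7], [2, 8], [3], [6]].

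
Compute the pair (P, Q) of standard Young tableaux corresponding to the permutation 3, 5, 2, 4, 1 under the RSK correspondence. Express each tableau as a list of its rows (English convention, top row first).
Insert each entry of the permutation into P by Schensted row insertion, recording in Q the position of each new cell.

Insert 3: appended to row 1. P = [[3]].
Insert 5: appended to row 1. P = [[3, 5]].
Insert 2: 2 bumps 3 from row 1; 3 starts row 2. P = [[2, 5], [3]].
Insert 4: 4 bumps 5 from row 1; 5 appends to row 2. P = [[2, 4], [3, 5]].
Insert 1: 1 bumps 2 from row 1; 2 bumps 3 from row 2; 3 starts row 3. P = [[1, 4], [2, 5], [3]].

So P = [[1, 4], [2, 5], [3]], Q = [[1, 2], [3, 4], [5]].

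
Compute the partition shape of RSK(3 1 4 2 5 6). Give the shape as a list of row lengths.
Row-insert each entry into an empty tableau.

After inserting 3: P = [[3]].
After inserting 1: P = [[1], [3]].
After inserting 4: P = [[1, 4], [3]].
After inserting 2: P = [[1, 2], [3, 4]].
After inserting 5: P = [[1, 2, 5], [3, 4]].
After inserting 6: P = [[1, 2, 5, 6], [3, 4]].

The final insertion tableau P = [[1, 2, 5, 6], [3, 4]] has shape [4, 2].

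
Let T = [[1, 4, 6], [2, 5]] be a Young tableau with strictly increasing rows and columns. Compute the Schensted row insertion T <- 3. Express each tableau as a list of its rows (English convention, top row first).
In row 1, 3 replaces 4 (the leftmost entry greater than 3); 4 is bumped to row 2. In row 2, 4 replaces 5 (the leftmost entry greater than 4); 5 is bumped to row 3. 5 starts a new row 3. The new tableau is [[1, 3, 6], [2, 4], [5]].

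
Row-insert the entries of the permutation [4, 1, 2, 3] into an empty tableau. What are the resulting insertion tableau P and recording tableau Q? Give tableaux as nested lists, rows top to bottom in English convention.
Insert each entry of the permutation into P by Schensted row insertion, recording in Q the position of each new cell.

After inserting 4: P = [[4]].
After inserting 1: P = [[1], [4]].
After inserting 2: P = [[1, 2], [4]].
After inserting 3: P = [[1, 2, 3], [4]].

So P = [[1, 2, 3], [4]], Q = [[1, 3, 4], [2]].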